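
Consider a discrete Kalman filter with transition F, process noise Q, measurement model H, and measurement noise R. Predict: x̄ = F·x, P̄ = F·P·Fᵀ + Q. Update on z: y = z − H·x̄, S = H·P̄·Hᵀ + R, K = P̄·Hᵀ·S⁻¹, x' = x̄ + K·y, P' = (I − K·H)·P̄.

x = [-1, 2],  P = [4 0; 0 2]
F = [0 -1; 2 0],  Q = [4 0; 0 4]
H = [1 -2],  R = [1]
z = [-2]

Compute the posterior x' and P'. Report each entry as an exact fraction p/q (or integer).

x' = [-66/29, -14/87]
P' = [162/29 80/29; 80/29 140/87]

x̄ = F·x = [-2, -2]
P̄ = F·P·Fᵀ + Q = [6 0; 0 20]
y = z − H·x̄ = [-4]
S = H·P̄·Hᵀ + R = [87]
K = P̄·Hᵀ·S⁻¹ = [2/29; -40/87]
x' = x̄ + K·y = [-66/29, -14/87]
P' = (I − K·H)·P̄ = [162/29 80/29; 80/29 140/87]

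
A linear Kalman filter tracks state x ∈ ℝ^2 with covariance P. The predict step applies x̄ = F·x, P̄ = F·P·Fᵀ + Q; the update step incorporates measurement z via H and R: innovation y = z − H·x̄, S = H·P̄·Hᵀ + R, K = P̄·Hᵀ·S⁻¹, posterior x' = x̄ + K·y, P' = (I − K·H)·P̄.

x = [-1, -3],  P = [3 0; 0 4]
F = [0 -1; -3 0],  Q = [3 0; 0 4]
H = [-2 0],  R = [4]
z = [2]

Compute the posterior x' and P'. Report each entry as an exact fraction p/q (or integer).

x̄ = F·x = [3, 3]
P̄ = F·P·Fᵀ + Q = [7 0; 0 31]
y = z − H·x̄ = [8]
S = H·P̄·Hᵀ + R = [32]
K = P̄·Hᵀ·S⁻¹ = [-7/16; 0]
x' = x̄ + K·y = [-1/2, 3]
P' = (I − K·H)·P̄ = [7/8 0; 0 31]

x' = [-1/2, 3]
P' = [7/8 0; 0 31]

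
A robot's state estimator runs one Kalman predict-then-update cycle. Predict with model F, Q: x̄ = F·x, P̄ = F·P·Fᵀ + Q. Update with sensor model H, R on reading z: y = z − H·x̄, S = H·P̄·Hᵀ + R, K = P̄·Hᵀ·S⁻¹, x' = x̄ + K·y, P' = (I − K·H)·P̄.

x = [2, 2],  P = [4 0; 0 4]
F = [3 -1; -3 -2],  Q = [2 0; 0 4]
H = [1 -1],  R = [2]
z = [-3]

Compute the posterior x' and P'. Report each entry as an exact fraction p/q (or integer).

x' = [-283/78, -11/13]
P' = [413/39 126/13; 126/13 140/13]

x̄ = F·x = [4, -10]
P̄ = F·P·Fᵀ + Q = [42 -28; -28 56]
y = z − H·x̄ = [-17]
S = H·P̄·Hᵀ + R = [156]
K = P̄·Hᵀ·S⁻¹ = [35/78; -7/13]
x' = x̄ + K·y = [-283/78, -11/13]
P' = (I − K·H)·P̄ = [413/39 126/13; 126/13 140/13]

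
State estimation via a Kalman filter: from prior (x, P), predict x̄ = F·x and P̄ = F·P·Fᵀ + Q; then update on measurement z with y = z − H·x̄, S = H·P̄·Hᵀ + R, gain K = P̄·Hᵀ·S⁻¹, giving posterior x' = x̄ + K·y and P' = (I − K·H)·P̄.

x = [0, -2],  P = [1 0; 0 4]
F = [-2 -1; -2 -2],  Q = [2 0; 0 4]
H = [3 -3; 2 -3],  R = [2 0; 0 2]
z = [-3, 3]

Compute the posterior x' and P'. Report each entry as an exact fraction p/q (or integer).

x' = [-1189/318, -165/53]
P' = [437/159 122/53; 122/53 108/53]

x̄ = F·x = [2, 4]
P̄ = F·P·Fᵀ + Q = [10 12; 12 24]
y = z − H·x̄ = [3, 11]
S = H·P̄·Hᵀ + R = [92 96; 96 114]
K = P̄·Hᵀ·S⁻¹ = [71/106 -112/159; 21/53 -40/53]
x' = x̄ + K·y = [-1189/318, -165/53]
P' = (I − K·H)·P̄ = [437/159 122/53; 122/53 108/53]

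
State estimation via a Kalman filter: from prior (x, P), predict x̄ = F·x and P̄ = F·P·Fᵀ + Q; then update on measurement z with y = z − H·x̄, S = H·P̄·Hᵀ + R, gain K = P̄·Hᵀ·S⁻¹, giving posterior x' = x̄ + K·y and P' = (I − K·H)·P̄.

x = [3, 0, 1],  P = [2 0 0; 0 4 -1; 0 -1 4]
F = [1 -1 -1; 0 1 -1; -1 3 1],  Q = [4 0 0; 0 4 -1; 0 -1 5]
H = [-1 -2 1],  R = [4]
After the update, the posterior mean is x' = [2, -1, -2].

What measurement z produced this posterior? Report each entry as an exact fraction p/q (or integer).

z = [-2]

x̄ = F·x = [2, -1, -2]
P̄ = F·P·Fᵀ + Q = [12 0 -14; 0 14 9; -14 9 41]
S = H·P̄·Hᵀ + R = [105]
K = P̄·Hᵀ·S⁻¹ = [-26/105; -19/105; 37/105]
x' − x̄ = [0, 0, 0] = K·y
y = (KᵀK)⁻¹·Kᵀ·(x' − x̄) = [0]
z = y + H·x̄ = [0] + [-2] = [-2]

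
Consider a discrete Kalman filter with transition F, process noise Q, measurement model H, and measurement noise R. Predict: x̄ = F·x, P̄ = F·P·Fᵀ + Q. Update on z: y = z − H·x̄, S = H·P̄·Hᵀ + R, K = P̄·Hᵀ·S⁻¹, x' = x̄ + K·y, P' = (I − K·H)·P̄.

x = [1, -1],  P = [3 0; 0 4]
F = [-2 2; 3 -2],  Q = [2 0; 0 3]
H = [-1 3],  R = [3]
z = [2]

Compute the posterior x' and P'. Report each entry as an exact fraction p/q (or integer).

x̄ = F·x = [-4, 5]
P̄ = F·P·Fᵀ + Q = [30 -34; -34 46]
y = z − H·x̄ = [-17]
S = H·P̄·Hᵀ + R = [651]
K = P̄·Hᵀ·S⁻¹ = [-44/217; 172/651]
x' = x̄ + K·y = [-120/217, 331/651]
P' = (I − K·H)·P̄ = [702/217 190/217; 190/217 362/651]

x' = [-120/217, 331/651]
P' = [702/217 190/217; 190/217 362/651]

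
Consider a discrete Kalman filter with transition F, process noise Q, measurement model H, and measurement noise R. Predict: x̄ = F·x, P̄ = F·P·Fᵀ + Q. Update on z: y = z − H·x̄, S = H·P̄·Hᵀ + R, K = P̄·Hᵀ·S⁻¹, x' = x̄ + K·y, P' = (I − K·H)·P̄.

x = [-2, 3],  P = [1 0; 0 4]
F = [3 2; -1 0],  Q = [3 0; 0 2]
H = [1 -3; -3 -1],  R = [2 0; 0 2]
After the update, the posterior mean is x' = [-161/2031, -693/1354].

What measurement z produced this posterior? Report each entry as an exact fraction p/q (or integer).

z = [2, 1]

x̄ = F·x = [0, 2]
P̄ = F·P·Fᵀ + Q = [28 -3; -3 3]
S = H·P̄·Hᵀ + R = [75 -99; -99 239]
K = P̄·Hᵀ·S⁻¹ = [206/2031 -201/677; -379/1354 -123/1354]
x' − x̄ = [-161/2031, -3401/1354] = K·y
y = (KᵀK)⁻¹·Kᵀ·(x' − x̄) = [8, 3]
z = y + H·x̄ = [8, 3] + [-6, -2] = [2, 1]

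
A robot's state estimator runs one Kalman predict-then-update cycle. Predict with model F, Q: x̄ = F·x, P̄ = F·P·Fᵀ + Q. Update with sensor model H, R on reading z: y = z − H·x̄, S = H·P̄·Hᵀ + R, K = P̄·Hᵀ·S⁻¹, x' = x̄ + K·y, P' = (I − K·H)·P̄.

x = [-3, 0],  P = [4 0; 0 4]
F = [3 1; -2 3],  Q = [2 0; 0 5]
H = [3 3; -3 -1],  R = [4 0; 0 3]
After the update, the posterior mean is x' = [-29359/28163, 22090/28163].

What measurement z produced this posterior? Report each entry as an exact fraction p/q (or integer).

z = [-1, 2]

x̄ = F·x = [-9, 6]
P̄ = F·P·Fᵀ + Q = [42 -12; -12 57]
S = H·P̄·Hᵀ + R = [679 -405; -405 366]
K = P̄·Hᵀ·S⁻¹ = [-4410/28163 -13652/28163; 13635/28163 13472/28163]
x' − x̄ = [224108/28163, -146888/28163] = K·y
y = (KᵀK)⁻¹·Kᵀ·(x' − x̄) = [8, -19]
z = y + H·x̄ = [8, -19] + [-9, 21] = [-1, 2]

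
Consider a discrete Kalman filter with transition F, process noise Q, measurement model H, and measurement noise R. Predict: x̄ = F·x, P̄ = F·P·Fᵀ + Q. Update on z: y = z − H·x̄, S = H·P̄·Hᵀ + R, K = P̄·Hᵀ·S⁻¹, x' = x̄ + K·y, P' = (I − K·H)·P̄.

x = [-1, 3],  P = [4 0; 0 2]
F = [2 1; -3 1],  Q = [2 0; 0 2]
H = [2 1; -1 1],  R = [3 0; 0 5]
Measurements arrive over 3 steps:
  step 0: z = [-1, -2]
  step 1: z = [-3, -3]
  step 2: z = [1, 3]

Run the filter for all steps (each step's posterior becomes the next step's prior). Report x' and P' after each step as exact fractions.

step 0: x̄ = F·x = [1, 6]
step 0: P̄ = F·P·Fᵀ + Q = [20 -22; -22 40]
step 0: y = z − H·x̄ = [-9, -7]
step 0: S = H·P̄·Hᵀ + R = [35 -22; -22 109]
step 0: K = P̄·Hᵀ·S⁻¹ = [1038/3331 -1074/3331; 928/3331 2082/3331]
step 0: x' = x̄ + K·y = [1507/3331, -2940/3331]
step 0: P' = (I − K·H)·P̄ = [2828/3331 -2542/3331; -2542/3331 7868/3331]
step 1: x̄ = F·x = [74/3331, -7461/3331]
step 1: P̄ = F·P·Fᵀ + Q = [15674/3331 -6558/3331; -6558/3331 55234/3331]
step 1: y = z − H·x̄ = [-2680/3331, -2458/3331]
step 1: S = H·P̄·Hᵀ + R = [101691/3331 17328/3331; 17328/3331 100679/3331]
step 1: K = P̄·Hᵀ·S⁻¹ = [864926/2983455 -269224/994485; 5698/17865 3328/5955]
step 1: x' = x̄ + K·y = [-33614/2983455, -51967/17865]
step 1: P' = (I − K·H)·P̄ = [2211046/2983455 -10942/17865; -10942/17865 38978/17865]
step 2: x̄ = F·x = [-2915239/994485, -8577647/2983455]
step 2: P̄ = F·P·Fᵀ + Q = [1556796/331495 -1643212/994485; -1643212/994485 43339534/2983455]
step 2: y = z − H·x̄ = [29052536/2983455, 1756459/596691]
step 2: S = H·P̄·Hᵀ + R = [88616011/2983455 2077514/596691; 2077514/596691 16425449/596691]
step 2: K = P̄·Hᵀ·S⁻¹ = [701632188/2403216149 -642991128/2403216149; 753570038/2403216149 1317144966/2403216149]
step 2: x' = x̄ + K·y = [-2105140415/2403216149, 4305993057/2403216149]
step 2: P' = (I − K·H)·P̄ = [1773284068/2403216149 -1441671572/2403216149; -1441671572/2403216149 5144053258/2403216149]

step 0: x' = [1507/3331, -2940/3331], P' = [2828/3331 -2542/3331; -2542/3331 7868/3331]
step 1: x' = [-33614/2983455, -51967/17865], P' = [2211046/2983455 -10942/17865; -10942/17865 38978/17865]
step 2: x' = [-2105140415/2403216149, 4305993057/2403216149], P' = [1773284068/2403216149 -1441671572/2403216149; -1441671572/2403216149 5144053258/2403216149]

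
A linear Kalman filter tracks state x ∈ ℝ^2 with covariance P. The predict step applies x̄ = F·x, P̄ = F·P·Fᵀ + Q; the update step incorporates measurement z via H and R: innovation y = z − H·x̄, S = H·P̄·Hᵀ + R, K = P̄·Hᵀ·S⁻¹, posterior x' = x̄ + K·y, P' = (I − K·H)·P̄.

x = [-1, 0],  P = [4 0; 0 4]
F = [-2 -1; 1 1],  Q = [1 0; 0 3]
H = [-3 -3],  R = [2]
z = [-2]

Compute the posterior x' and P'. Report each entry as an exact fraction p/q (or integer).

x̄ = F·x = [2, -1]
P̄ = F·P·Fᵀ + Q = [21 -12; -12 11]
y = z − H·x̄ = [1]
S = H·P̄·Hᵀ + R = [74]
K = P̄·Hᵀ·S⁻¹ = [-27/74; 3/74]
x' = x̄ + K·y = [121/74, -71/74]
P' = (I − K·H)·P̄ = [825/74 -807/74; -807/74 805/74]

x' = [121/74, -71/74]
P' = [825/74 -807/74; -807/74 805/74]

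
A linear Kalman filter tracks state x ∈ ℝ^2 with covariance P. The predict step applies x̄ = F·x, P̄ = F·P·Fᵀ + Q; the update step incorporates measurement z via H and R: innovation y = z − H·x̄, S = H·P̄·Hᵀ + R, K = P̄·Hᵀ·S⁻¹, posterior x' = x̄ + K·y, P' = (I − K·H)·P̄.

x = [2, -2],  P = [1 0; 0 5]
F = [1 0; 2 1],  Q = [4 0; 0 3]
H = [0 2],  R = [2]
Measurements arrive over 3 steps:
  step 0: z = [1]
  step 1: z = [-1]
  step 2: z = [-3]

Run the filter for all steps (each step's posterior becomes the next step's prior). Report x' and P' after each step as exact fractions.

step 0: x̄ = F·x = [2, 2]
step 0: P̄ = F·P·Fᵀ + Q = [5 2; 2 12]
step 0: y = z − H·x̄ = [-3]
step 0: S = H·P̄·Hᵀ + R = [50]
step 0: K = P̄·Hᵀ·S⁻¹ = [2/25; 12/25]
step 0: x' = x̄ + K·y = [44/25, 14/25]
step 0: P' = (I − K·H)·P̄ = [117/25 2/25; 2/25 12/25]
step 1: x̄ = F·x = [44/25, 102/25]
step 1: P̄ = F·P·Fᵀ + Q = [217/25 236/25; 236/25 563/25]
step 1: y = z − H·x̄ = [-229/25]
step 1: S = H·P̄·Hᵀ + R = [2302/25]
step 1: K = P̄·Hᵀ·S⁻¹ = [236/1151; 563/1151]
step 1: x' = x̄ + K·y = [-136/1151, -461/1151]
step 1: P' = (I − K·H)·P̄ = [5535/1151 236/1151; 236/1151 563/1151]
step 2: x̄ = F·x = [-136/1151, -733/1151]
step 2: P̄ = F·P·Fᵀ + Q = [10139/1151 11306/1151; 11306/1151 27100/1151]
step 2: y = z − H·x̄ = [-1987/1151]
step 2: S = H·P̄·Hᵀ + R = [110702/1151]
step 2: K = P̄·Hᵀ·S⁻¹ = [11306/55351; 27100/55351]
step 2: x' = x̄ + K·y = [-26058/55351, -82033/55351]
step 2: P' = (I − K·H)·P̄ = [265467/55351 11306/55351; 11306/55351 27100/55351]

step 0: x' = [44/25, 14/25], P' = [117/25 2/25; 2/25 12/25]
step 1: x' = [-136/1151, -461/1151], P' = [5535/1151 236/1151; 236/1151 563/1151]
step 2: x' = [-26058/55351, -82033/55351], P' = [265467/55351 11306/55351; 11306/55351 27100/55351]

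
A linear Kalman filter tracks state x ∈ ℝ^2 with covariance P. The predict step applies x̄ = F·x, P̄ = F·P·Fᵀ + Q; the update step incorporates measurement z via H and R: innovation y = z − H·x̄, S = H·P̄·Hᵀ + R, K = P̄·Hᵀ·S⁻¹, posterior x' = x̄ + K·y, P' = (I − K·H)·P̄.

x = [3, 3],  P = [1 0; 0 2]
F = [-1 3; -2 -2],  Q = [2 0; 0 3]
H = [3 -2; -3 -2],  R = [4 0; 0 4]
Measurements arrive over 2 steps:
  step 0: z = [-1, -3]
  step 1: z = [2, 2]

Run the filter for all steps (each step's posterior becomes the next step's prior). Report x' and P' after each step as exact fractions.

step 0: x' = [1205/4121, 2148/4121], P' = [902/4121 -20/4121; -20/4121 1965/4121]
step 1: x' = [105994/2703161, -2747130/2703161], P' = [577830/2703161 -19812/2703161; -19812/2703161 1226189/2703161]

step 0: x̄ = F·x = [6, -12]
step 0: P̄ = F·P·Fᵀ + Q = [21 -10; -10 15]
step 0: y = z − H·x̄ = [-43, -9]
step 0: S = H·P̄·Hᵀ + R = [373 -129; -129 133]
step 0: K = P̄·Hᵀ·S⁻¹ = [1373/8242 -1333/8242; -1995/8242 -1935/8242]
step 0: x' = x̄ + K·y = [1205/4121, 2148/4121]
step 0: P' = (I − K·H)·P̄ = [902/4121 -20/4121; -20/4121 1965/4121]
step 1: x̄ = F·x = [403/317, -6706/4121]
step 1: P̄ = F·P·Fᵀ + Q = [2073/317 -762/317; -762/317 23671/4121]
step 1: y = z − H·x̄ = [-20887/4121, 10547/4121]
step 1: S = H·P̄·Hᵀ + R = [472581/4121 -147857/4121; -147857/4121 234837/4121]
step 1: K = P̄·Hᵀ·S⁻¹ = [886557/5406322 -846933/5406322; -1255907/5406322 -1196471/5406322]
step 1: x' = x̄ + K·y = [105994/2703161, -2747130/2703161]
step 1: P' = (I − K·H)·P̄ = [577830/2703161 -19812/2703161; -19812/2703161 1226189/2703161]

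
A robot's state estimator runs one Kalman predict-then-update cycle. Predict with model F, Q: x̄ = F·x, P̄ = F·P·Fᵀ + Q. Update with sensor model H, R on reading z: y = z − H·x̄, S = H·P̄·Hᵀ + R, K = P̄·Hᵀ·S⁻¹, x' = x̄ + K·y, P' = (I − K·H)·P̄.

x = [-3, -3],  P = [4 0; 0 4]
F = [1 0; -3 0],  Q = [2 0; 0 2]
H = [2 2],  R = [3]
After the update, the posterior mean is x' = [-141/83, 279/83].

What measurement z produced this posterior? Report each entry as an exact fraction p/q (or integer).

x̄ = F·x = [-3, 9]
P̄ = F·P·Fᵀ + Q = [6 -12; -12 38]
S = H·P̄·Hᵀ + R = [83]
K = P̄·Hᵀ·S⁻¹ = [-12/83; 52/83]
x' − x̄ = [108/83, -468/83] = K·y
y = (KᵀK)⁻¹·Kᵀ·(x' − x̄) = [-9]
z = y + H·x̄ = [-9] + [12] = [3]

z = [3]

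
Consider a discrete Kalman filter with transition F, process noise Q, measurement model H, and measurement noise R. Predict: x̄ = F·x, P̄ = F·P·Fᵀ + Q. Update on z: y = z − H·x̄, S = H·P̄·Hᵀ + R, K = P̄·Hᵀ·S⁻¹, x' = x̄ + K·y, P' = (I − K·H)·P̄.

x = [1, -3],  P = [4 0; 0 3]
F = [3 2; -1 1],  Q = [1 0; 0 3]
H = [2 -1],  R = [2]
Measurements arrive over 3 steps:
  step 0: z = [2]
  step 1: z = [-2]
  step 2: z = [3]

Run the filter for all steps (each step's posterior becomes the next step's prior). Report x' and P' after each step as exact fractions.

step 0: x̄ = F·x = [-3, -4]
step 0: P̄ = F·P·Fᵀ + Q = [49 -6; -6 10]
step 0: y = z − H·x̄ = [4]
step 0: S = H·P̄·Hᵀ + R = [232]
step 0: K = P̄·Hᵀ·S⁻¹ = [13/29; -11/116]
step 0: x' = x̄ + K·y = [-35/29, -127/29]
step 0: P' = (I − K·H)·P̄ = [69/29 112/29; 112/29 459/58]
step 1: x̄ = F·x = [-359/29, -92/29]
step 1: P̄ = F·P·Fᵀ + Q = [2912/29 364/29; 364/29 323/58]
step 1: y = z − H·x̄ = [568/29]
step 1: S = H·P̄·Hᵀ + R = [20823/58]
step 1: K = P̄·Hᵀ·S⁻¹ = [3640/6941; 103/1893]
step 1: x' = x̄ + K·y = [-14631/6941, -3988/1893]
step 1: P' = (I − K·H)·P̄ = [11648/6941 1456/631; 1456/631 8530/1893]
step 2: x̄ = F·x = [-219415/20823, 25/20823]
step 2: P̄ = F·P·Fᵀ + Q = [1287215/20823 130876/20823; 130876/20823 95147/20823]
step 2: y = z − H·x̄ = [167108/6941]
step 2: S = H·P̄·Hᵀ + R = [1587383/6941]
step 2: K = P̄·Hᵀ·S⁻¹ = [814518/1587383; 55535/1587383]
step 2: x' = x̄ + K·y = [8650307/4762149, 4016815/4762149]
step 2: P' = (I − K·H)·P̄ = [7633553/4762149 10379998/4762149; 10379998/4762149 20426786/4762149]

step 0: x' = [-35/29, -127/29], P' = [69/29 112/29; 112/29 459/58]
step 1: x' = [-14631/6941, -3988/1893], P' = [11648/6941 1456/631; 1456/631 8530/1893]
step 2: x' = [8650307/4762149, 4016815/4762149], P' = [7633553/4762149 10379998/4762149; 10379998/4762149 20426786/4762149]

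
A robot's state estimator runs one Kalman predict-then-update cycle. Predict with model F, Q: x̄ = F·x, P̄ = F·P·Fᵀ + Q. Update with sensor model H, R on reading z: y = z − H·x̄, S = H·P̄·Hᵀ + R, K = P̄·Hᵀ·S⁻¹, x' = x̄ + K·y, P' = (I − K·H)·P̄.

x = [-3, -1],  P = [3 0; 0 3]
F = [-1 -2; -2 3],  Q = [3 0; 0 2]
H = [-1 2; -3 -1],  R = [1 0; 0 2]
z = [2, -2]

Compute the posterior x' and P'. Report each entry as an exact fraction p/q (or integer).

x' = [10525/29699, 35151/29699]
P' = [5382/29699 570/29699; 570/29699 6616/29699]

x̄ = F·x = [5, 3]
P̄ = F·P·Fᵀ + Q = [18 -12; -12 41]
y = z − H·x̄ = [1, 16]
S = H·P̄·Hᵀ + R = [231 32; 32 133]
K = P̄·Hᵀ·S⁻¹ = [-4242/29699 -8358/29699; 12662/29699 -4163/29699]
x' = x̄ + K·y = [10525/29699, 35151/29699]
P' = (I − K·H)·P̄ = [5382/29699 570/29699; 570/29699 6616/29699]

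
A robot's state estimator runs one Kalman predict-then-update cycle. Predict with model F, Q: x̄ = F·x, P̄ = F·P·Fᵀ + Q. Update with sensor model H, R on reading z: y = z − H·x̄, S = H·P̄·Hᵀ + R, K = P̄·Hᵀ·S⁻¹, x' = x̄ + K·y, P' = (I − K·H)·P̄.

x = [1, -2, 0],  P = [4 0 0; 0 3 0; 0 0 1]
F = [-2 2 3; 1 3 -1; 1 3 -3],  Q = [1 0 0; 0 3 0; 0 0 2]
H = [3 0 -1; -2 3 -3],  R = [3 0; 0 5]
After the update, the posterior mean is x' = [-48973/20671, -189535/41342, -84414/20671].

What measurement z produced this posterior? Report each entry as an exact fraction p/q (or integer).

x̄ = F·x = [-6, -5, -5]
P̄ = F·P·Fᵀ + Q = [38 7 1; 7 35 34; 1 34 42]
S = H·P̄·Hᵀ + R = [381 -148; -148 166]
K = P̄·Hᵀ·S⁻¹ = [5087/20671 -2687/20671; -1893/20671 -6115/41342; -5161/20671 -7839/20671]
x' − x̄ = [75053/20671, 17175/41342, 18941/20671] = K·y
y = (KᵀK)⁻¹·Kᵀ·(x' − x̄) = [10, -9]
z = y + H·x̄ = [10, -9] + [-13, 12] = [-3, 3]

z = [-3, 3]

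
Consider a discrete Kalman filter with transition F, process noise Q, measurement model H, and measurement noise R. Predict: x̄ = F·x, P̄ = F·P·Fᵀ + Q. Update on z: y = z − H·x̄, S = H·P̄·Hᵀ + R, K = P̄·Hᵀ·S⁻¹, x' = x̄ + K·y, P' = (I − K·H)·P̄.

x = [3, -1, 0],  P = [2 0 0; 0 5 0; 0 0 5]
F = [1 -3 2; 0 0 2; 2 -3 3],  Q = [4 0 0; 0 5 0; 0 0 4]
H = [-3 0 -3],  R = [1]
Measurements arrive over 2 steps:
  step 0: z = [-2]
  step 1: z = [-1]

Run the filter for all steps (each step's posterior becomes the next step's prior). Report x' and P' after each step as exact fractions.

step 0: x̄ = F·x = [6, 0, 9]
step 0: P̄ = F·P·Fᵀ + Q = [71 20 79; 20 25 30; 79 30 102]
step 0: y = z − H·x̄ = [43]
step 0: S = H·P̄·Hᵀ + R = [2980]
step 0: K = P̄·Hᵀ·S⁻¹ = [-45/298; -15/298; -543/2980]
step 0: x' = x̄ + K·y = [-147/298, -645/298, 3471/2980]
step 0: P' = (I − K·H)·P̄ = [454/149 -395/149 -893/298; -395/149 2600/149 795/298; -893/298 795/298 9111/2980]
step 1: x̄ = F·x = [12411/1490, 3471/1490, 26823/2980]
step 1: P̄ = F·P·Fᵀ + Q = [110431/745 -7279/745 215083/1490; -7279/745 12836/745 -14377/1490; 215083/1490 -14377/1490 442779/2980]
step 1: y = z − H·x̄ = [30391/596]
step 1: S = H·P̄·Hᵀ + R = [3141299/596]
step 1: K = P̄·Hᵀ·S⁻¹ = [-523134/3141299; 34722/3141299; -523767/3141299]
step 1: x' = x̄ + K·y = [-2549502/15706495, 45441408/15706495, 7835652/15706495]
step 1: P' = (I − K·H)·P̄ = [32283976/15706495 -1075114/15706495 -31412086/15706495; -1075114/15706495 260501291/15706495 1017244/15706495; -31412086/15706495 1017244/15706495 32285031/15706495]

step 0: x' = [-147/298, -645/298, 3471/2980], P' = [454/149 -395/149 -893/298; -395/149 2600/149 795/298; -893/298 795/298 9111/2980]
step 1: x' = [-2549502/15706495, 45441408/15706495, 7835652/15706495], P' = [32283976/15706495 -1075114/15706495 -31412086/15706495; -1075114/15706495 260501291/15706495 1017244/15706495; -31412086/15706495 1017244/15706495 32285031/15706495]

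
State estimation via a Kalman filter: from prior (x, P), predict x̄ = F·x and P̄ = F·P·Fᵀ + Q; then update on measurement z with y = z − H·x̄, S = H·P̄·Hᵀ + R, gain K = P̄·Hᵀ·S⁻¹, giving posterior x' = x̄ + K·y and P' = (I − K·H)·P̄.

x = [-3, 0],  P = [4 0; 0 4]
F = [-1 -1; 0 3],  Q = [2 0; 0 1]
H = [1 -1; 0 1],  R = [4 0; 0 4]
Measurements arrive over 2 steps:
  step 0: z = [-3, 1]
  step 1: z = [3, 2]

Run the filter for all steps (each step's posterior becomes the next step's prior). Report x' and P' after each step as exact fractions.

step 0: x' = [158/337, 775/337], P' = [984/337 356/337; 356/337 748/337]
step 1: x' = [137803/66883, 48686/66883], P' = [156360/66883 39212/66883; 39212/66883 122260/66883]

step 0: x̄ = F·x = [3, 0]
step 0: P̄ = F·P·Fᵀ + Q = [10 -12; -12 37]
step 0: y = z − H·x̄ = [-6, 1]
step 0: S = H·P̄·Hᵀ + R = [75 -49; -49 41]
step 0: K = P̄·Hᵀ·S⁻¹ = [157/337 89/337; -98/337 187/337]
step 0: x' = x̄ + K·y = [158/337, 775/337]
step 0: P' = (I − K·H)·P̄ = [984/337 356/337; 356/337 748/337]
step 1: x̄ = F·x = [-933/337, 2325/337]
step 1: P̄ = F·P·Fᵀ + Q = [3118/337 -3312/337; -3312/337 7069/337]
step 1: y = z − H·x̄ = [4269/337, -1651/337]
step 1: S = H·P̄·Hᵀ + R = [18159/337 -10381/337; -10381/337 8417/337]
step 1: K = P̄·Hᵀ·S⁻¹ = [29287/66883 9803/66883; -20762/66883 30565/66883]
step 1: x' = x̄ + K·y = [137803/66883, 48686/66883]
step 1: P' = (I − K·H)·P̄ = [156360/66883 39212/66883; 39212/66883 122260/66883]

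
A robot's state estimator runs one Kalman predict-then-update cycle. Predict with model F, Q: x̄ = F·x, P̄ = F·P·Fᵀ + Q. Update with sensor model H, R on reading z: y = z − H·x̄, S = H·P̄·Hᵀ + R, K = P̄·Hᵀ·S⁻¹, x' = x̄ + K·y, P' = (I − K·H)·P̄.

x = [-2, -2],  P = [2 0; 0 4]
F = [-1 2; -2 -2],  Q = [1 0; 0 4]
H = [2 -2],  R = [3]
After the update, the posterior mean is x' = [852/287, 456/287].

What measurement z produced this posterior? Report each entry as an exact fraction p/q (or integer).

z = [3]

x̄ = F·x = [-2, 8]
P̄ = F·P·Fᵀ + Q = [19 -12; -12 28]
S = H·P̄·Hᵀ + R = [287]
K = P̄·Hᵀ·S⁻¹ = [62/287; -80/287]
x' − x̄ = [1426/287, -1840/287] = K·y
y = (KᵀK)⁻¹·Kᵀ·(x' − x̄) = [23]
z = y + H·x̄ = [23] + [-20] = [3]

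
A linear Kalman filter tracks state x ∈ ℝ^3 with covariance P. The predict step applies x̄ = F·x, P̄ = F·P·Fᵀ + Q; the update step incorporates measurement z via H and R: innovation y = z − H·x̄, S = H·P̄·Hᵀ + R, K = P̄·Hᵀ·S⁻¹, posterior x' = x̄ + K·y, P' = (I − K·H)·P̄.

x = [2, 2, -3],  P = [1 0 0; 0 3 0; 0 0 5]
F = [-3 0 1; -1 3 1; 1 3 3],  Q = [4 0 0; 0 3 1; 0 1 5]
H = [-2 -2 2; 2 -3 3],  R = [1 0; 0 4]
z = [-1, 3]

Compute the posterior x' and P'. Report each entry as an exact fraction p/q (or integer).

x̄ = F·x = [-9, 1, -1]
P̄ = F·P·Fᵀ + Q = [18 8 12; 8 36 42; 12 42 78]
y = z − H·x̄ = [-15, 27]
S = H·P̄·Hᵀ + R = [161 100; 100 394]
K = P̄·Hᵀ·S⁻¹ = [-7916/26717 5264/26717; -2488/26717 2937/26717; 2856/26717 8226/26717]
x' = x̄ + K·y = [20415/26717, 143336/26717, 152545/26717]
P' = (I − K·H)·P̄ = [6586/26717 3096/26717 5724/26717; 3096/26717 852002/26717 853854/26717; 5724/26717 853854/26717 861006/26717]

x' = [20415/26717, 143336/26717, 152545/26717]
P' = [6586/26717 3096/26717 5724/26717; 3096/26717 852002/26717 853854/26717; 5724/26717 853854/26717 861006/26717]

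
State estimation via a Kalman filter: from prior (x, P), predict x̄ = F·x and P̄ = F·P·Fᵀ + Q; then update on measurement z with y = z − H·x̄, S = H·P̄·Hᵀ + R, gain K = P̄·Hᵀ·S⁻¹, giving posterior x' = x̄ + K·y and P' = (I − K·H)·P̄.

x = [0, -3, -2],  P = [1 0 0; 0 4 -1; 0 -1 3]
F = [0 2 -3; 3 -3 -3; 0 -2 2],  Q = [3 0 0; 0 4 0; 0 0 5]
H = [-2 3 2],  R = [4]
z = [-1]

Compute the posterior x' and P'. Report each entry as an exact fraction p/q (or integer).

x̄ = F·x = [0, 15, 2]
P̄ = F·P·Fᵀ + Q = [58 0 -44; 0 58 6; -44 6 41]
y = z − H·x̄ = [-50]
S = H·P̄·Hᵀ + R = [1346]
K = P̄·Hᵀ·S⁻¹ = [-102/673; 93/673; 94/673]
x' = x̄ + K·y = [5100/673, 5445/673, -3354/673]
P' = (I − K·H)·P̄ = [18226/673 18972/673 -10436/673; 18972/673 21736/673 -13446/673; -10436/673 -13446/673 9921/673]

x' = [5100/673, 5445/673, -3354/673]
P' = [18226/673 18972/673 -10436/673; 18972/673 21736/673 -13446/673; -10436/673 -13446/673 9921/673]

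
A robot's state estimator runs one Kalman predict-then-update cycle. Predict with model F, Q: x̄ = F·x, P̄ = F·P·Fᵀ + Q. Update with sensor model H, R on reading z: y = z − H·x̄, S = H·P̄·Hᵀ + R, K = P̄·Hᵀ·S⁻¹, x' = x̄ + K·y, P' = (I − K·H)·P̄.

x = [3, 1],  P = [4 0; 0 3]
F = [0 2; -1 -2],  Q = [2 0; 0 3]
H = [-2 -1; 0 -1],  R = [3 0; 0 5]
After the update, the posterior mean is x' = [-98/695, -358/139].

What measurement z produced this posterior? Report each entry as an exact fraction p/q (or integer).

z = [3, 2]

x̄ = F·x = [2, -5]
P̄ = F·P·Fᵀ + Q = [14 -12; -12 19]
S = H·P̄·Hᵀ + R = [30 -5; -5 24]
K = P̄·Hᵀ·S⁻¹ = [-324/695 56/139; 5/139 -109/139]
x' − x̄ = [-1488/695, 337/139] = K·y
y = (KᵀK)⁻¹·Kᵀ·(x' − x̄) = [2, -3]
z = y + H·x̄ = [2, -3] + [1, 5] = [3, 2]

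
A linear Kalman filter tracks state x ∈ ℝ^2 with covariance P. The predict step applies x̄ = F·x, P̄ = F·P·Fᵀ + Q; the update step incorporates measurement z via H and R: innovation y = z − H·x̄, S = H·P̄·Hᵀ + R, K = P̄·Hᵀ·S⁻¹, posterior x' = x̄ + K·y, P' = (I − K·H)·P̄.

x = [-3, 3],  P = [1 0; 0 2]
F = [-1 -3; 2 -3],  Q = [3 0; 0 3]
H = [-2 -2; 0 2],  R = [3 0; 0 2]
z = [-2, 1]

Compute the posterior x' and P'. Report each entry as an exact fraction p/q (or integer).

x̄ = F·x = [-6, -15]
P̄ = F·P·Fᵀ + Q = [22 16; 16 25]
y = z − H·x̄ = [-44, 31]
S = H·P̄·Hᵀ + R = [319 -164; -164 102]
K = P̄·Hᵀ·S⁻¹ = [-1252/2821 -1128/2821; -82/2821 1251/2821]
x' = x̄ + K·y = [3194/2821, 74/2821]
P' = (I − K·H)·P̄ = [3006/2821 -1128/2821; -1128/2821 1251/2821]

x' = [3194/2821, 74/2821]
P' = [3006/2821 -1128/2821; -1128/2821 1251/2821]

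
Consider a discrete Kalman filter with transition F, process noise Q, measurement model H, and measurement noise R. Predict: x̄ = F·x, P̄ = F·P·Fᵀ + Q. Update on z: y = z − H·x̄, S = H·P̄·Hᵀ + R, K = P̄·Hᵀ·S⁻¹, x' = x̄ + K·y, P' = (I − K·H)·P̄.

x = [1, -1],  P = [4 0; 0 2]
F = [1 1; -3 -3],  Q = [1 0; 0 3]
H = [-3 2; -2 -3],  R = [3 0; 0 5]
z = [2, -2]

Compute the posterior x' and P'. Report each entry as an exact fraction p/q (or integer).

x' = [-23/135, 34/45]
P' = [121/540 7/180; 7/180 19/60]

x̄ = F·x = [0, 0]
P̄ = F·P·Fᵀ + Q = [7 -18; -18 57]
y = z − H·x̄ = [2, -2]
S = H·P̄·Hᵀ + R = [510 -390; -390 330]
K = P̄·Hᵀ·S⁻¹ = [-107/540 -61/540; 31/180 -37/180]
x' = x̄ + K·y = [-23/135, 34/45]
P' = (I − K·H)·P̄ = [121/540 7/180; 7/180 19/60]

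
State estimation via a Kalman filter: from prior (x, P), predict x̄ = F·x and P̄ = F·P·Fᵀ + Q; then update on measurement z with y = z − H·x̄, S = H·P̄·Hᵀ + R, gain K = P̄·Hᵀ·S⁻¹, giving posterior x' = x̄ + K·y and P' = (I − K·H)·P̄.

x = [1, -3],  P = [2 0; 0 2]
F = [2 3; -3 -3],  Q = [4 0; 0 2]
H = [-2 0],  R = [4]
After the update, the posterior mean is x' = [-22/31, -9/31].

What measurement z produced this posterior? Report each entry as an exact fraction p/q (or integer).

z = [1]

x̄ = F·x = [-7, 6]
P̄ = F·P·Fᵀ + Q = [30 -30; -30 38]
S = H·P̄·Hᵀ + R = [124]
K = P̄·Hᵀ·S⁻¹ = [-15/31; 15/31]
x' − x̄ = [195/31, -195/31] = K·y
y = (KᵀK)⁻¹·Kᵀ·(x' − x̄) = [-13]
z = y + H·x̄ = [-13] + [14] = [1]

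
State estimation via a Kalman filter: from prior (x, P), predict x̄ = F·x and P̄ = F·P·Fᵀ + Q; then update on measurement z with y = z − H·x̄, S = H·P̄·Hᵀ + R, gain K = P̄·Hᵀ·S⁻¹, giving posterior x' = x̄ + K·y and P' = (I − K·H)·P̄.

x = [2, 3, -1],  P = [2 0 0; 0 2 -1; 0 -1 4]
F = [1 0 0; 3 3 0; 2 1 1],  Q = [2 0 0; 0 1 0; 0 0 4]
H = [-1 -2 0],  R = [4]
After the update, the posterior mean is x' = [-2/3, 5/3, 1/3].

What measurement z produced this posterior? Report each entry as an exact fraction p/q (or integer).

x̄ = F·x = [2, 15, 6]
P̄ = F·P·Fᵀ + Q = [4 6 4; 6 37 15; 4 15 16]
S = H·P̄·Hᵀ + R = [180]
K = P̄·Hᵀ·S⁻¹ = [-4/45; -4/9; -17/90]
x' − x̄ = [-8/3, -40/3, -17/3] = K·y
y = (KᵀK)⁻¹·Kᵀ·(x' − x̄) = [30]
z = y + H·x̄ = [30] + [-32] = [-2]

z = [-2]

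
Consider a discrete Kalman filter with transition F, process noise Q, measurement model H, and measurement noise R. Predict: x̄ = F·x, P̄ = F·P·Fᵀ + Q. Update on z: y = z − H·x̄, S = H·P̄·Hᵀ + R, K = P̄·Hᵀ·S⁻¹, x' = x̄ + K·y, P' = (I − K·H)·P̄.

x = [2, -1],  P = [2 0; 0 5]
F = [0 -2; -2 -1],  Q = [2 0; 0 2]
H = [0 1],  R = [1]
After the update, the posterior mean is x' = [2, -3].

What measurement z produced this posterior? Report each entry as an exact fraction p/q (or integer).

x̄ = F·x = [2, -3]
P̄ = F·P·Fᵀ + Q = [22 10; 10 15]
S = H·P̄·Hᵀ + R = [16]
K = P̄·Hᵀ·S⁻¹ = [5/8; 15/16]
x' − x̄ = [0, 0] = K·y
y = (KᵀK)⁻¹·Kᵀ·(x' − x̄) = [0]
z = y + H·x̄ = [0] + [-3] = [-3]

z = [-3]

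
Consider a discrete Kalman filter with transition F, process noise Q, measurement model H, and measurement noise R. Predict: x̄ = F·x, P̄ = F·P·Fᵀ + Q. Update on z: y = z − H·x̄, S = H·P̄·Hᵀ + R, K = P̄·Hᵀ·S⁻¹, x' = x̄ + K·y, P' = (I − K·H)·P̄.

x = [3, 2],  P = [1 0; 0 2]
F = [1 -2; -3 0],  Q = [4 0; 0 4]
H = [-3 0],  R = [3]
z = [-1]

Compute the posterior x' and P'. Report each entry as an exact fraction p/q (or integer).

x' = [3/10, -93/10]
P' = [13/40 -3/40; -3/40 493/40]

x̄ = F·x = [-1, -9]
P̄ = F·P·Fᵀ + Q = [13 -3; -3 13]
y = z − H·x̄ = [-4]
S = H·P̄·Hᵀ + R = [120]
K = P̄·Hᵀ·S⁻¹ = [-13/40; 3/40]
x' = x̄ + K·y = [3/10, -93/10]
P' = (I − K·H)·P̄ = [13/40 -3/40; -3/40 493/40]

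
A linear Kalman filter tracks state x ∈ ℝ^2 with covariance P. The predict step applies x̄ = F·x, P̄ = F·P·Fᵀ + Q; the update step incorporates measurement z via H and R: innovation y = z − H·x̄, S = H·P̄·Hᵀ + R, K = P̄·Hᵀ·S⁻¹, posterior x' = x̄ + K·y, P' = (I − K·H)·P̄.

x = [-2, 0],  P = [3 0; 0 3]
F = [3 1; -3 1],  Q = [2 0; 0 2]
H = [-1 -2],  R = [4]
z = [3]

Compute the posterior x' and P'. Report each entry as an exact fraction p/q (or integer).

x̄ = F·x = [-6, 6]
P̄ = F·P·Fᵀ + Q = [32 -24; -24 32]
y = z − H·x̄ = [9]
S = H·P̄·Hᵀ + R = [68]
K = P̄·Hᵀ·S⁻¹ = [4/17; -10/17]
x' = x̄ + K·y = [-66/17, 12/17]
P' = (I − K·H)·P̄ = [480/17 -248/17; -248/17 144/17]

x' = [-66/17, 12/17]
P' = [480/17 -248/17; -248/17 144/17]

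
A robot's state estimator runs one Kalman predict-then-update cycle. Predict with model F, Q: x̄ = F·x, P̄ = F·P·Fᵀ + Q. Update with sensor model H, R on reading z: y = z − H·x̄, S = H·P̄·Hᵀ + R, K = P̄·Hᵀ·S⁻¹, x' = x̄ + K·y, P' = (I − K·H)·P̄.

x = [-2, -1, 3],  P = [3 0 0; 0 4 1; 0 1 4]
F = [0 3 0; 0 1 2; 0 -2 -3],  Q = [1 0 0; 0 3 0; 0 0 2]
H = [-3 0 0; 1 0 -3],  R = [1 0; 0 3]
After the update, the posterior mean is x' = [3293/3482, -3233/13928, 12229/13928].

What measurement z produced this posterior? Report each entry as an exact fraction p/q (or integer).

z = [-3, -2]

x̄ = F·x = [-3, 5, -7]
P̄ = F·P·Fᵀ + Q = [37 18 -33; 18 27 -39; -33 -39 66]
S = H·P̄·Hᵀ + R = [334 -408; -408 832]
K = P̄·Hᵀ·S⁻¹ = [-576/1741 17/13928; 1269/13928 11529/55712; -1485/13928 -18381/55712]
x' − x̄ = [13739/3482, -72873/13928, 109725/13928] = K·y
y = (KᵀK)⁻¹·Kᵀ·(x' − x̄) = [-12, -20]
z = y + H·x̄ = [-12, -20] + [9, 18] = [-3, -2]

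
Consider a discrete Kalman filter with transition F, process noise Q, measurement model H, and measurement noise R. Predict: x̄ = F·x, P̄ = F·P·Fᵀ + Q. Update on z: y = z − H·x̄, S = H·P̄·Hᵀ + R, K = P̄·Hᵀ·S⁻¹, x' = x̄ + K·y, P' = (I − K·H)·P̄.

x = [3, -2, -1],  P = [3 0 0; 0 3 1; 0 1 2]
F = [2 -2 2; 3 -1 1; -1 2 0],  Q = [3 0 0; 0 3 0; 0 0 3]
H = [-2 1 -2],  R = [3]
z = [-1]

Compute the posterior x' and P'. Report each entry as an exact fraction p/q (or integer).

x̄ = F·x = [8, 10, -7]
P̄ = F·P·Fᵀ + Q = [27 24 -14; 24 33 -13; -14 -13 18]
y = z − H·x̄ = [-9]
S = H·P̄·Hᵀ + R = [60]
K = P̄·Hᵀ·S⁻¹ = [-1/30; 11/60; -7/20]
x' = x̄ + K·y = [83/10, 167/20, -77/20]
P' = (I − K·H)·P̄ = [404/15 731/30 -147/10; 731/30 1859/60 -183/20; -147/10 -183/20 213/20]

x' = [83/10, 167/20, -77/20]
P' = [404/15 731/30 -147/10; 731/30 1859/60 -183/20; -147/10 -183/20 213/20]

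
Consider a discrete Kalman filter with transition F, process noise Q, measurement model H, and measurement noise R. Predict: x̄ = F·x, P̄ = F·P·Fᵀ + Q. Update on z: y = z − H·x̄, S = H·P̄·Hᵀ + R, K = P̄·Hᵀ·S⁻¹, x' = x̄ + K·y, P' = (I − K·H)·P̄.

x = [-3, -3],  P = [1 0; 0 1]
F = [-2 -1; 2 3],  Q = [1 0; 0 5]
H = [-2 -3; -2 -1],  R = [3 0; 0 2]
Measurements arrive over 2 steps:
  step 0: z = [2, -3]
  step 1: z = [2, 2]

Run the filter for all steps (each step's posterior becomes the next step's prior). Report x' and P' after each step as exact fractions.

step 0: x̄ = F·x = [9, -15]
step 0: P̄ = F·P·Fᵀ + Q = [6 -7; -7 18]
step 0: y = z − H·x̄ = [-25, 0]
step 0: S = H·P̄·Hᵀ + R = [105 22; 22 16]
step 0: K = P̄·Hᵀ·S⁻¹ = [127/598 -723/1196; -6/13 5/13]
step 0: x' = x̄ + K·y = [2207/598, -45/13]
step 0: P' = (I − K·H)·P̄ = [1275/1196 -12/13; -12/13 14/13]
step 1: x̄ = F·x = [-1172/299, -898/299]
step 1: P̄ = F·P·Fᵀ + Q = [792/299 -33/299; -33/299 2356/299]
step 1: y = z − H·x̄ = [-4440/299, -2644/299]
step 1: S = H·P̄·Hᵀ + R = [24873/299 9972/299; 9972/299 5990/299]
step 1: K = P̄·Hᵀ·S⁻¹ = [3663/27619 -26499/55238; -150/389 101/389]
step 1: x' = x̄ + K·y = [-45490/27619, 166/389]
step 1: P' = (I − K·H)·P̄ = [45243/55238 -264/389; -264/389 326/389]

step 0: x' = [2207/598, -45/13], P' = [1275/1196 -12/13; -12/13 14/13]
step 1: x' = [-45490/27619, 166/389], P' = [45243/55238 -264/389; -264/389 326/389]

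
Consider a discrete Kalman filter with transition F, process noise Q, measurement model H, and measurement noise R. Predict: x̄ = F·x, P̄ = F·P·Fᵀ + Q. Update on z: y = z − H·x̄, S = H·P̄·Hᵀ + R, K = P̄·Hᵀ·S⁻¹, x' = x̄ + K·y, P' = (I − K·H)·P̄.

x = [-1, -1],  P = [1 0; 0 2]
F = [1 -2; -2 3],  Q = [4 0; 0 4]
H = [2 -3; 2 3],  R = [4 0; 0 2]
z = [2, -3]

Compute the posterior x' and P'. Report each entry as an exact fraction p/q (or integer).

x' = [-1001/5459, -4548/5459]
P' = [1943/5459 -454/5459; -454/5459 904/5459]

x̄ = F·x = [1, -1]
P̄ = F·P·Fᵀ + Q = [13 -14; -14 26]
y = z − H·x̄ = [-3, -2]
S = H·P̄·Hᵀ + R = [458 -182; -182 120]
K = P̄·Hᵀ·S⁻¹ = [1312/5459 1262/5459; -905/5459 902/5459]
x' = x̄ + K·y = [-1001/5459, -4548/5459]
P' = (I − K·H)·P̄ = [1943/5459 -454/5459; -454/5459 904/5459]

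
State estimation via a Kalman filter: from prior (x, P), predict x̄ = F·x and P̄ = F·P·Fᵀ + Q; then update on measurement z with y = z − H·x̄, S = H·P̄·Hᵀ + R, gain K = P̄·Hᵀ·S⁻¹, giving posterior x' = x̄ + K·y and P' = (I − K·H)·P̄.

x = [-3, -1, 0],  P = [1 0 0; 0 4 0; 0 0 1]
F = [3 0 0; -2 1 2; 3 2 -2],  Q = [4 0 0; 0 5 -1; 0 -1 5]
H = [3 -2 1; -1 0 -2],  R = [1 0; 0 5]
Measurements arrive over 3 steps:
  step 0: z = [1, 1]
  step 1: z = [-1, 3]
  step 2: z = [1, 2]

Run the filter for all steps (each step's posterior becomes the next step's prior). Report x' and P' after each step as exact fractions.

step 0: x' = [-12901/15192, -27419/15192, -112/633], P' = [44317/15192 53711/15192 -1903/1266; 53711/15192 73153/15192 -787/633; -1903/1266 -787/633 823/422]
step 1: x' = [-45946740/64753907, -156570635/129507814, -81727248/64753907], P' = [547984436/194261721 682088833/194261721 -170551767/129507814; 682088833/194261721 1892362261/388523442 -71742808/64753907; -170551767/129507814 -71742808/64753907 445130457/259015628]
step 2: x' = [-12830186920369/9335722349540, -12739936935233/4667861174770, -1556317896769/4667861174770], P' = [26010442598127/9335722349540 8083832417352/2333930587385 -6088364102033/4667861174770; 8083832417352/2333930587385 22431821492541/4667861174770 -2545113794091/2333930587385; -6088364102033/4667861174770 -2545113794091/2333930587385 4001188372182/2333930587385]

step 0: x̄ = F·x = [-9, 5, -11]
step 0: P̄ = F·P·Fᵀ + Q = [13 -6 9; -6 17 -3; 9 -3 34]
step 0: y = z − H·x̄ = [49, -30]
step 0: S = H·P̄·Hᵀ + R = [358 -194; -194 190]
step 0: K = P̄·Hᵀ·S⁻¹ = [2693/15192 271/15192; -4061/15192 -3187/15192; -46/633 -607/1266]
step 0: x' = x̄ + K·y = [-12901/15192, -27419/15192, -112/633]
step 0: P' = (I − K·H)·P̄ = [44317/15192 53711/15192 -1903/1266; 53711/15192 73153/15192 -787/633; -1903/1266 -787/633 823/422]
step 1: x̄ = F·x = [-12901/5064, -777/1688, -88165/15192]
step 1: P̄ = F·P·Fᵀ + Q = [51069/1688 -26865/1688 286045/5064; -26865/1688 37465/1688 -63683/1688; 286045/5064 -63683/1688 1955605/15192]
step 1: y = z − H·x̄ = [21887/1899, -169457/15192]
step 1: S = H·P̄·Hᵀ + R = [2224868/1899 -1759147/1899; -1759147/1899 11790541/15192]
step 1: K = P̄·Hᵀ·S⁻¹ = [47895983/388523442 -7265827/194261721; -61324186/194261721 -50326397/194261721; -4237681/259015628 -27457869/64753907]
step 1: x' = x̄ + K·y = [-45946740/64753907, -156570635/129507814, -81727248/64753907]
step 1: P' = (I − K·H)·P̄ = [547984436/194261721 682088833/194261721 -170551767/129507814; 682088833/194261721 1892362261/388523442 -71742808/64753907; -170551767/129507814 -71742808/64753907 445130457/259015628]
step 2: x̄ = F·x = [-137840220/64753907, -299692667/129507814, -130956359/64753907]
step 2: P̄ = F·P·Fᵀ + Q = [1902968936/64753907 -925535340/64753907 3519786275/64753907; -925535340/64753907 2601447351/129507814 -2198673211/64753907; 3519786275/64753907 -2198673211/64753907 24000109616/194261721]
step 2: y = z − H·x̄ = [309538259/64753907, -270245124/64753907]
step 2: S = H·P̄·Hᵀ + R = [214242720437/194261721 -170979742003/194261721; -170979742003/194261721 144918089177/194261721]
step 2: K = P̄·Hᵀ·S⁻¹ = [1183940251499/9335722349540 -331397237999/9335722349540; -725438034576/2333930587385 -598720965834/2333930587385; -82260385371/4667861174770 -1983277877339/4667861174770]
step 2: x' = x̄ + K·y = [-12830186920369/9335722349540, -12739936935233/4667861174770, -1556317896769/4667861174770]
step 2: P' = (I − K·H)·P̄ = [26010442598127/9335722349540 8083832417352/2333930587385 -6088364102033/4667861174770; 8083832417352/2333930587385 22431821492541/4667861174770 -2545113794091/2333930587385; -6088364102033/4667861174770 -2545113794091/2333930587385 4001188372182/2333930587385]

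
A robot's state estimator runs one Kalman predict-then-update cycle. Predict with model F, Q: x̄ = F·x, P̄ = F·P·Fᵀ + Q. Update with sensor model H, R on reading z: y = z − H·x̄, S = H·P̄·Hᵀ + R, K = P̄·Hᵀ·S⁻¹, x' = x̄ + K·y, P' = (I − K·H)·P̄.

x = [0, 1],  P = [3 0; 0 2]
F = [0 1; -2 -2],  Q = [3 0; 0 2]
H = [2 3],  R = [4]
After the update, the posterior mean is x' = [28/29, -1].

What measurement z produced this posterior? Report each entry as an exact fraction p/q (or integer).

x̄ = F·x = [1, -2]
P̄ = F·P·Fᵀ + Q = [5 -4; -4 22]
S = H·P̄·Hᵀ + R = [174]
K = P̄·Hᵀ·S⁻¹ = [-1/87; 1/3]
x' − x̄ = [-1/29, 1] = K·y
y = (KᵀK)⁻¹·Kᵀ·(x' − x̄) = [3]
z = y + H·x̄ = [3] + [-4] = [-1]

z = [-1]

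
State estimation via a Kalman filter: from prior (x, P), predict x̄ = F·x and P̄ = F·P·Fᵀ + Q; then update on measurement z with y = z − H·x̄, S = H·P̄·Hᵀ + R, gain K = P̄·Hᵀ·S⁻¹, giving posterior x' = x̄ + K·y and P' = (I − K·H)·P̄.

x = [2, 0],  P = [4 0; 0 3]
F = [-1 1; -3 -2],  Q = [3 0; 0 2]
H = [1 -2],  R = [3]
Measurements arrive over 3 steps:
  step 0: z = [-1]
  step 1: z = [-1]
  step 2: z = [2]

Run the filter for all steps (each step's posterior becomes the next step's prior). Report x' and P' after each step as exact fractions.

step 0: x̄ = F·x = [-2, -6]
step 0: P̄ = F·P·Fᵀ + Q = [10 6; 6 50]
step 0: y = z − H·x̄ = [-11]
step 0: S = H·P̄·Hᵀ + R = [189]
step 0: K = P̄·Hᵀ·S⁻¹ = [-2/189; -94/189]
step 0: x' = x̄ + K·y = [-356/189, -100/189]
step 0: P' = (I − K·H)·P̄ = [1886/189 946/189; 946/189 614/189]
step 1: x̄ = F·x = [256/189, 1268/189]
step 1: P̄ = F·P·Fᵀ + Q = [1175/189 3484/189; 3484/189 31160/189]
step 1: y = z − H·x̄ = [697/63]
step 1: S = H·P̄·Hᵀ + R = [12494/21]
step 1: K = P̄·Hᵀ·S⁻¹ = [-1931/37482; -9806/18741]
step 1: x' = x̄ + K·y = [88217/112446, 51734/56223]
step 1: P' = (I − K·H)·P̄ = [521509/112446 134722/56223; 134722/56223 111488/56223]
step 2: x̄ = F·x = [15251/112446, -471587/112446]
step 2: P̄ = F·P·Fᵀ + Q = [542935/112446 849131/112446; 849131/112446 9043705/112446]
step 2: y = z − H·x̄ = [-244511/37482]
step 2: S = H·P̄·Hᵀ + R = [3739841/12494]
step 2: K = P̄·Hᵀ·S⁻¹ = [-385109/11219523; -5746093/11219523]
step 2: x' = x̄ + K·y = [12101785/33658569, -28707976/33658569]
step 2: P' = (I − K·H)·P̄ = [150646841/33658569 77056411/33658569; 77056411/33658569 64385624/33658569]

step 0: x' = [-356/189, -100/189], P' = [1886/189 946/189; 946/189 614/189]
step 1: x' = [88217/112446, 51734/56223], P' = [521509/112446 134722/56223; 134722/56223 111488/56223]
step 2: x' = [12101785/33658569, -28707976/33658569], P' = [150646841/33658569 77056411/33658569; 77056411/33658569 64385624/33658569]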